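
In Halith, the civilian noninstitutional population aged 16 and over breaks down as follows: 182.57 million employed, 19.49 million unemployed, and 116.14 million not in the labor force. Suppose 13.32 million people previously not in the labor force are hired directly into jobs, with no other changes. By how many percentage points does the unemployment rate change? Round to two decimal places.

Initially, labor force = 182.57 + 19.49 = 202.06 million, so u = 19.49/202.06 = 9.65%.
After the change, employed and labor force both rise by 13.32; unemployed unchanged → E = 195.89, U = 19.49, labor force = 215.38 million.
New unemployment rate = 19.49 / 215.38 = 9.05%.
Change = 9.05% − 9.65% = −0.60 percentage points.

The unemployment rate changes by −0.60 percentage points.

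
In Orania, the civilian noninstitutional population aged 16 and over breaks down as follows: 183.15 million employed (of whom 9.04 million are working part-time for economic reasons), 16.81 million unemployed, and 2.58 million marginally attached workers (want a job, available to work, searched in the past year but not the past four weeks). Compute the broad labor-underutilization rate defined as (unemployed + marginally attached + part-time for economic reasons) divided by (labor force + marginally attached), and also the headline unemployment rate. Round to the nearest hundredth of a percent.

Broad underutilization rate ≈ 14.04%; headline unemployment rate ≈ 8.41%.

Labor force = 183.15 + 16.81 = 199.96 million.
Numerator = 16.81 + 2.58 + 9.04 = 28.43 million.
Denominator = 199.96 + 2.58 = 202.54 million.
Broad rate = 28.43 / 202.54 = 14.04%.
Headline unemployment rate = 16.81 / 199.96 = 8.41%.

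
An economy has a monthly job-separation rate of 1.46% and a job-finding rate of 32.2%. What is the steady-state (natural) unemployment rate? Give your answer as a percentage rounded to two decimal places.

At steady state the flows balance: s·E = f·U, so U/(E+U) = s/(s+f).
u* = 1.46 / (1.46 + 32.2) = 1.46 / 33.66 = 4.34%.

Steady-state unemployment rate ≈ 4.34%.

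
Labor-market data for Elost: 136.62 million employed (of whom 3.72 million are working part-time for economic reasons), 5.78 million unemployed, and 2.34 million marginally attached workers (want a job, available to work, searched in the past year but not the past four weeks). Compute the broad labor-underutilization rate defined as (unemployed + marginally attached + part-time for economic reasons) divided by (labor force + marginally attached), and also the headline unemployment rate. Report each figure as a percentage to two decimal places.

Broad underutilization rate ≈ 8.18%; headline unemployment rate ≈ 4.06%.

Labor force = 136.62 + 5.78 = 142.40 million.
Numerator = 5.78 + 2.34 + 3.72 = 11.84 million.
Denominator = 142.40 + 2.34 = 144.74 million.
Broad rate = 11.84 / 144.74 = 8.18%.
Headline unemployment rate = 5.78 / 142.40 = 4.06%.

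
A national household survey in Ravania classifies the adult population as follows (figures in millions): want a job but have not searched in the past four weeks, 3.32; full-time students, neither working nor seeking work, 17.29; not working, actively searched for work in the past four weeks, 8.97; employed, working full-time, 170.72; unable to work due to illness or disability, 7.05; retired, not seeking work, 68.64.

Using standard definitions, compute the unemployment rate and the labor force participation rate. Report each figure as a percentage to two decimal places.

Unemployment rate ≈ 4.99%; labor force participation rate ≈ 65.11%.

Employed = 170.72 million.
Unemployed = 8.97 million.
Labor force = 170.72 + 8.97 = 179.69 million.
Not in labor force = 3.32 + 17.29 + 7.05 + 68.64 = 96.30 million (those not working and not actively searching are outside the labor force — including those who want a job but have given up searching).
Civilian working-age population = 179.69 + 96.30 = 275.99 million.
Unemployment rate = 8.97 / 179.69 = 4.99%.
Labor force participation rate = 179.69 / 275.99 = 65.11%.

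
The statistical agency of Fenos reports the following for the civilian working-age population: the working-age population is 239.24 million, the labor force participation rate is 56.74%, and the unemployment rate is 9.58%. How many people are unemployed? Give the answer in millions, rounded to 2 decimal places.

Labor force = 0.5674 × 239.24 = 135.74 million.
Unemployed = 0.0958 × 135.74 ≈ 13.00 million.

About 13.00 million are unemployed.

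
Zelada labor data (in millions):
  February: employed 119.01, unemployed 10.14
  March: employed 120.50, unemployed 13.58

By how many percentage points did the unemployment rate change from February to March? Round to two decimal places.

The unemployment rate changed by +2.28 percentage points.

February: labor force = 119.01 + 10.14 = 129.15; u = 10.14/129.15 = 7.85%.
March: labor force = 120.50 + 13.58 = 134.08; u = 13.58/134.08 = 10.13%.
Change = 10.13% − 7.85% = +2.28 pp.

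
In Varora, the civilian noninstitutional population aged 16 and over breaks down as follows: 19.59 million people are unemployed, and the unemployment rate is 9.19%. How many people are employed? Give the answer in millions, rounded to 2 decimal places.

About 193.58 million are employed.

Labor force = U / u = 19.59 / 0.0919 ≈ 213.17 million.
Employed = labor force − unemployed = 213.17 − 19.59 = 193.58 million.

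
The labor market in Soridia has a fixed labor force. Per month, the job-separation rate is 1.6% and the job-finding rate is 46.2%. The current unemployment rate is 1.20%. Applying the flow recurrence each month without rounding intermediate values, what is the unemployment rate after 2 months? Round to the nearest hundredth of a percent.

With a fixed labor force, u_{t+1} = u_t + s·(1−u_t) − f·u_t = u_t·(1−s−f) + s.
Here 1−s−f = 0.522 and s = 0.016.
u_1 = 0.012000 × 0.522 + 0.016 = 0.022264.
u_2 = 0.022264 × 0.522 + 0.016 = 0.027622.

Unemployment rate after two months ≈ 2.76%.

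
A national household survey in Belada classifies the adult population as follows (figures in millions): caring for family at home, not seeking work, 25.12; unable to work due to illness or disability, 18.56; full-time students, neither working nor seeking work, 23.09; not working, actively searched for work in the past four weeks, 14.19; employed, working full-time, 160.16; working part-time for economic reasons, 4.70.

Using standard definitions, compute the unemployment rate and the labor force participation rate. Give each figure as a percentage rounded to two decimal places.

Employed = 160.16 + 4.70 = 164.86 million (anyone who worked, including part-time for economic reasons, counts as employed).
Unemployed = 14.19 million.
Labor force = 164.86 + 14.19 = 179.05 million.
Not in labor force = 25.12 + 18.56 + 23.09 = 66.77 million (those not working and not actively searching are outside the labor force).
Civilian working-age population = 179.05 + 66.77 = 245.82 million.
Unemployment rate = 14.19 / 179.05 = 7.93%.
Labor force participation rate = 179.05 / 245.82 = 72.84%.

Unemployment rate ≈ 7.93%; labor force participation rate ≈ 72.84%.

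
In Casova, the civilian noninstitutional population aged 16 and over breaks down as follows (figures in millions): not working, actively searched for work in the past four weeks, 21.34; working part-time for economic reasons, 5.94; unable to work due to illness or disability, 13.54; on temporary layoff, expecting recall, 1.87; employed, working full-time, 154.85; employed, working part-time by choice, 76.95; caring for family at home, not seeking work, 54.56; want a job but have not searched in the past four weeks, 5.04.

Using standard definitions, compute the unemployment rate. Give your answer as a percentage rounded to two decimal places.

Unemployment rate ≈ 8.89%.

Employed = 5.94 + 154.85 + 76.95 = 237.74 million (anyone who worked, including part-time for economic reasons, counts as employed).
Unemployed = 21.34 + 1.87 = 23.21 million (jobless and actively searching, or on temporary layoff).
Labor force = 237.74 + 23.21 = 260.95 million.
Unemployment rate = 23.21 / 260.95 = 8.89%.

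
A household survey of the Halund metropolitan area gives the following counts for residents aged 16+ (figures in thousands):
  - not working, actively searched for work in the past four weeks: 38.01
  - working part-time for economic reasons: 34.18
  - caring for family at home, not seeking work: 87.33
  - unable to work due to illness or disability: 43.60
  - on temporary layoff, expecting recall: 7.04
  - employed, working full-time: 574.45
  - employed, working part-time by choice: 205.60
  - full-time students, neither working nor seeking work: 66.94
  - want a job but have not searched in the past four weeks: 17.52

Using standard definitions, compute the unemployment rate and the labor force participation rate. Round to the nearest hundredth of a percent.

Employed = 34.18 + 574.45 + 205.60 = 814.23 thousand (anyone who worked, including part-time for economic reasons, counts as employed).
Unemployed = 38.01 + 7.04 = 45.05 thousand (jobless and actively searching, or on temporary layoff).
Labor force = 814.23 + 45.05 = 859.28 thousand.
Not in labor force = 87.33 + 43.60 + 66.94 + 17.52 = 215.39 thousand (those not working and not actively searching are outside the labor force — including those who want a job but have given up searching).
Civilian working-age population = 859.28 + 215.39 = 1,074.67 thousand.
Unemployment rate = 45.05 / 859.28 = 5.24%.
Labor force participation rate = 859.28 / 1,074.67 = 79.96%.

Unemployment rate ≈ 5.24%; labor force participation rate ≈ 79.96%.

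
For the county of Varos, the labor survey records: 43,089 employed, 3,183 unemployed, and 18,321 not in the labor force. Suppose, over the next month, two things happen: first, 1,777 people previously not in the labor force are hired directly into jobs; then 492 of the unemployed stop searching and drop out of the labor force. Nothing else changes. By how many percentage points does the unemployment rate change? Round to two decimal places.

The unemployment rate changes by −1.22 percentage points.

Initially, labor force = 43,089 + 3,183 = 46,272, so u = 3,183/46,272 = 6.88%.
After the first change, employed and labor force both rise by 1,777; unemployed unchanged → E = 44,866, U = 3,183, labor force = 48,049.
After the second change, unemployed and labor force both fall by 492 → E = 44,866, U = 2,691, labor force = 47,557.
New unemployment rate = 2,691 / 47,557 = 5.66%.
Change = 5.66% − 6.88% = −1.22 percentage points.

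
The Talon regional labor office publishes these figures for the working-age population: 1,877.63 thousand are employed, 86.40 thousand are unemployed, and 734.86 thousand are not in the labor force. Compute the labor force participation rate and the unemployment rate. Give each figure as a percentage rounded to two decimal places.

Labor force participation rate ≈ 72.77%; unemployment rate ≈ 4.40%.

Labor force = employed + unemployed = 1,877.63 + 86.40 = 1,964.03 thousand.
Working-age population = 1,964.03 + 734.86 = 2,698.89 thousand.
Unemployment rate = 86.40 / 1,964.03 = 4.40%.
Labor force participation rate = 1,964.03 / 2,698.89 = 72.77%.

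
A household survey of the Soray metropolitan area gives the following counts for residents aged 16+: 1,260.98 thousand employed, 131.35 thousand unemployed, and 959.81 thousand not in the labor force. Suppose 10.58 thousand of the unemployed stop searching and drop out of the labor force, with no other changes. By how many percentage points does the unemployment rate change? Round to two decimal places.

Initially, labor force = 1,260.98 + 131.35 = 1,392.33 thousand, so u = 131.35/1,392.33 = 9.43%.
After the change, unemployed and labor force both fall by 10.58 → E = 1,260.98, U = 120.77, labor force = 1,381.75 thousand.
New unemployment rate = 120.77 / 1,381.75 = 8.74%.
Change = 8.74% − 9.43% = −0.69 percentage points.

The unemployment rate changes by −0.69 percentage points.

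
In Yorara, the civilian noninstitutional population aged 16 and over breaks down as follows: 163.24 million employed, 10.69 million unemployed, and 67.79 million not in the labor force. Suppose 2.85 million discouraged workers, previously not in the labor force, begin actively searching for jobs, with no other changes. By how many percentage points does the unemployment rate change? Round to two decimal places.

The unemployment rate changes by +1.51 percentage points.

Initially, labor force = 163.24 + 10.69 = 173.93 million, so u = 10.69/173.93 = 6.15%.
After the change, unemployed and labor force both rise by 2.85 → E = 163.24, U = 13.54, labor force = 176.78 million.
New unemployment rate = 13.54 / 176.78 = 7.66%.
Change = 7.66% − 6.15% = +1.51 percentage points.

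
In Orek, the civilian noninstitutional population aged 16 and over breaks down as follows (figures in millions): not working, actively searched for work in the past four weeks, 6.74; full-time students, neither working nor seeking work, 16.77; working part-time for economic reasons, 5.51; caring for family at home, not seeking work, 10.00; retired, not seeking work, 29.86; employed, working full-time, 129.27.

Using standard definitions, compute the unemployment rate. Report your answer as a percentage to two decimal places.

Employed = 5.51 + 129.27 = 134.78 million (anyone who worked, including part-time for economic reasons, counts as employed).
Unemployed = 6.74 million.
Labor force = 134.78 + 6.74 = 141.52 million.
Unemployment rate = 6.74 / 141.52 = 4.76%.

Unemployment rate ≈ 4.76%.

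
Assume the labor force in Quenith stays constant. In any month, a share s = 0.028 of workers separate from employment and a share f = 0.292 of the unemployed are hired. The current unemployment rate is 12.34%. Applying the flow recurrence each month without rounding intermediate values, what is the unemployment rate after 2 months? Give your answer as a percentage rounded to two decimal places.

Unemployment rate after two months ≈ 10.41%.

With a fixed labor force, u_{t+1} = u_t + s·(1−u_t) − f·u_t = u_t·(1−s−f) + s.
Here 1−s−f = 0.680 and s = 0.028.
u_1 = 0.123400 × 0.680 + 0.028 = 0.111912.
u_2 = 0.111912 × 0.680 + 0.028 = 0.104100.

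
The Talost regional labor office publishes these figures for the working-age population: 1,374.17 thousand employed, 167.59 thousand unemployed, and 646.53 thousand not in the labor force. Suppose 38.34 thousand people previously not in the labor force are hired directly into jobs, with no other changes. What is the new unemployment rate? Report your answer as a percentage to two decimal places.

Initially, labor force = 1,374.17 + 167.59 = 1,541.76 thousand, so u = 167.59/1,541.76 = 10.87%.
After the change, employed and labor force both rise by 38.34; unemployed unchanged → E = 1,412.51, U = 167.59, labor force = 1,580.10 thousand.
New unemployment rate = 167.59 / 1,580.10 = 10.61%.

New unemployment rate ≈ 10.61%.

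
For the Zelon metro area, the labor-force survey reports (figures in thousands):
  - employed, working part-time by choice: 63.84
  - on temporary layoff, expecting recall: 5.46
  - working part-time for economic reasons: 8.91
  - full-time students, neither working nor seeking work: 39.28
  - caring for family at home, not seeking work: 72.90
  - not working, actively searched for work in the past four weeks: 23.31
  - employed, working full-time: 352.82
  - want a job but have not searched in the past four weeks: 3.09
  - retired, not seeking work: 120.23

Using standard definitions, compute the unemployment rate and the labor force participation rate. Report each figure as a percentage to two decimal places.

Employed = 63.84 + 8.91 + 352.82 = 425.57 thousand (anyone who worked, including part-time for economic reasons, counts as employed).
Unemployed = 5.46 + 23.31 = 28.77 thousand (jobless and actively searching, or on temporary layoff).
Labor force = 425.57 + 28.77 = 454.34 thousand.
Not in labor force = 39.28 + 72.90 + 3.09 + 120.23 = 235.50 thousand (those not working and not actively searching are outside the labor force — including those who want a job but have given up searching).
Civilian working-age population = 454.34 + 235.50 = 689.84 thousand.
Unemployment rate = 28.77 / 454.34 = 6.33%.
Labor force participation rate = 454.34 / 689.84 = 65.86%.

Unemployment rate ≈ 6.33%; labor force participation rate ≈ 65.86%.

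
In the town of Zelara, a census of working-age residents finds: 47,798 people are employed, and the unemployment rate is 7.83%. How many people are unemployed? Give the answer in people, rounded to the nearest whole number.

Let U be the number unemployed. The labor force is E + U, and U/(E+U) = 0.0783.
So U = 0.0783 × 47,798 / (1 − 0.0783) = 3742.58 / 0.9217 ≈ 4,061.

About 4,061 are unemployed.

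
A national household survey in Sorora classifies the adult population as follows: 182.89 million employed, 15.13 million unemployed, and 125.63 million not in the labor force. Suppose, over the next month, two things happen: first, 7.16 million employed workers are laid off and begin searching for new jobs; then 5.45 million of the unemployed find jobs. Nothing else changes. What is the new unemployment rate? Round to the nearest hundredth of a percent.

New unemployment rate ≈ 8.50%.

Initially, labor force = 182.89 + 15.13 = 198.02 million, so u = 15.13/198.02 = 7.64%.
After the first change, employed falls and unemployed rises by 7.16; labor force unchanged → E = 175.73, U = 22.29, labor force = 198.02 million.
After the second change, unemployed falls and employed rises by 5.45; labor force unchanged → E = 181.18, U = 16.84, labor force = 198.02 million.
New unemployment rate = 16.84 / 198.02 = 8.50%.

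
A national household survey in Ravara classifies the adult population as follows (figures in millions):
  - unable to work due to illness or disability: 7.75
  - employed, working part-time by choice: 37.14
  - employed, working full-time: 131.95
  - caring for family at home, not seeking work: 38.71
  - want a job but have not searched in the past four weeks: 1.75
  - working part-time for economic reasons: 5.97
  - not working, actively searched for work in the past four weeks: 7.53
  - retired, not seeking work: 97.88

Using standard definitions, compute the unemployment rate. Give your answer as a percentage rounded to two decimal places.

Unemployment rate ≈ 4.12%.

Employed = 37.14 + 131.95 + 5.97 = 175.06 million (anyone who worked, including part-time for economic reasons, counts as employed).
Unemployed = 7.53 million.
Labor force = 175.06 + 7.53 = 182.59 million.
Unemployment rate = 7.53 / 182.59 = 4.12%.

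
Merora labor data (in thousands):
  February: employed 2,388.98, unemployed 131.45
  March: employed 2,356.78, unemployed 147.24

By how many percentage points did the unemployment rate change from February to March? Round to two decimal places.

The unemployment rate changed by +0.66 percentage points.

February: labor force = 2,388.98 + 131.45 = 2,520.43; u = 131.45/2,520.43 = 5.22%.
March: labor force = 2,356.78 + 147.24 = 2,504.02; u = 147.24/2,504.02 = 5.88%.
Change = 5.88% − 5.22% = +0.66 pp.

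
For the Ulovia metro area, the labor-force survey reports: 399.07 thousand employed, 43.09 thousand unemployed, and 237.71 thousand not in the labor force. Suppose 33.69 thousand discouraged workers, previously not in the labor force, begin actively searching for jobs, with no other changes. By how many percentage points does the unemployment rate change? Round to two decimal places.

Initially, labor force = 399.07 + 43.09 = 442.16 thousand, so u = 43.09/442.16 = 9.75%.
After the change, unemployed and labor force both rise by 33.69 → E = 399.07, U = 76.78, labor force = 475.85 thousand.
New unemployment rate = 76.78 / 475.85 = 16.14%.
Change = 16.14% − 9.75% = +6.39 percentage points.

The unemployment rate changes by +6.39 percentage points.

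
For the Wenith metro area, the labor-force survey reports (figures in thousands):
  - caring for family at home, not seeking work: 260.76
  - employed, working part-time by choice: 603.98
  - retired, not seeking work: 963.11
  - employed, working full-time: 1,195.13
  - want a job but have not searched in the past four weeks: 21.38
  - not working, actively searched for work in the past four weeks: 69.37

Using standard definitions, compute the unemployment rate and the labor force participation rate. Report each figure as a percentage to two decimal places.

Unemployment rate ≈ 3.71%; labor force participation rate ≈ 60.01%.

Employed = 603.98 + 1,195.13 = 1,799.11 thousand.
Unemployed = 69.37 thousand.
Labor force = 1,799.11 + 69.37 = 1,868.48 thousand.
Not in labor force = 260.76 + 963.11 + 21.38 = 1,245.25 thousand (those not working and not actively searching are outside the labor force — including those who want a job but have given up searching).
Civilian working-age population = 1,868.48 + 1,245.25 = 3,113.73 thousand.
Unemployment rate = 69.37 / 1,868.48 = 3.71%.
Labor force participation rate = 1,868.48 / 3,113.73 = 60.01%.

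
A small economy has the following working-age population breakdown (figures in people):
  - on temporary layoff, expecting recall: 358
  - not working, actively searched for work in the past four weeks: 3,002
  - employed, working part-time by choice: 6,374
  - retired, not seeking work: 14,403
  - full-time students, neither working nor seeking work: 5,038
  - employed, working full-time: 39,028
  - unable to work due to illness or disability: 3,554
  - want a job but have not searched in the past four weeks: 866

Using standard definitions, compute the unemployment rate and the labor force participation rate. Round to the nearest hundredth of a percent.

Employed = 6,374 + 39,028 = 45,402.
Unemployed = 358 + 3,002 = 3,360 (jobless and actively searching, or on temporary layoff).
Labor force = 45,402 + 3,360 = 48,762.
Not in labor force = 14,403 + 5,038 + 3,554 + 866 = 23,861 (those not working and not actively searching are outside the labor force — including those who want a job but have given up searching).
Civilian working-age population = 48,762 + 23,861 = 72,623.
Unemployment rate = 3,360 / 48,762 = 6.89%.
Labor force participation rate = 48,762 / 72,623 = 67.14%.

Unemployment rate ≈ 6.89%; labor force participation rate ≈ 67.14%.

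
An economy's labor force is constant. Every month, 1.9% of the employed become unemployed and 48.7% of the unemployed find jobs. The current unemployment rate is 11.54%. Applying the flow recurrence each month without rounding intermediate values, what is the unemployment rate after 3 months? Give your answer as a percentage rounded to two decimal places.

Unemployment rate after three months ≈ 4.69%.

With a fixed labor force, u_{t+1} = u_t + s·(1−u_t) − f·u_t = u_t·(1−s−f) + s.
Here 1−s−f = 0.494 and s = 0.019.
u_1 = 0.115400 × 0.494 + 0.019 = 0.076008.
u_2 = 0.076008 × 0.494 + 0.019 = 0.056548.
u_3 = 0.056548 × 0.494 + 0.019 = 0.046935.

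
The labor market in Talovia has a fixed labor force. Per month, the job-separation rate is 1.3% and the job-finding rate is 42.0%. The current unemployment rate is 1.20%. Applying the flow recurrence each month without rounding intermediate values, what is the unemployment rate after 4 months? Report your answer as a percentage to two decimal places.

Unemployment rate after four months ≈ 2.82%.

With a fixed labor force, u_{t+1} = u_t + s·(1−u_t) − f·u_t = u_t·(1−s−f) + s.
Here 1−s−f = 0.567 and s = 0.013.
u_1 = 0.012000 × 0.567 + 0.013 = 0.019804.
u_2 = 0.019804 × 0.567 + 0.013 = 0.024229.
u_3 = 0.024229 × 0.567 + 0.013 = 0.026738.
u_4 = 0.026738 × 0.567 + 0.013 = 0.028160.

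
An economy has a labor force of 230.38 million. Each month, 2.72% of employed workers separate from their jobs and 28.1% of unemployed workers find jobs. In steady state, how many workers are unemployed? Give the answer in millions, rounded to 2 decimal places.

About 20.33 million are unemployed in steady state.

Steady-state unemployment rate u* = s/(s+f) = 2.72/(2.72+28.1) = 0.088254.
Unemployed = u* × labor force = 0.088254 × 230.38 ≈ 20.33 million.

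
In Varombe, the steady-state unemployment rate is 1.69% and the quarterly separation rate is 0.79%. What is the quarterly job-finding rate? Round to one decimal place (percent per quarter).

From u* = s/(s+f): f = s·(1−u)/u.
f = 0.79 × (1 − 0.0169) / 0.0169 = 0.7766 / 0.0169 ≈ 46.0% per quarter.

Job-finding rate ≈ 46.0% per quarter.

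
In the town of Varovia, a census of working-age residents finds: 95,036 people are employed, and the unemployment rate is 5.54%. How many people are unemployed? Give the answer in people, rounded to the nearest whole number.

Let U be the number unemployed. The labor force is E + U, and U/(E+U) = 0.0554.
So U = 0.0554 × 95,036 / (1 − 0.0554) = 5264.99 / 0.9446 ≈ 5,574.

About 5,574 are unemployed.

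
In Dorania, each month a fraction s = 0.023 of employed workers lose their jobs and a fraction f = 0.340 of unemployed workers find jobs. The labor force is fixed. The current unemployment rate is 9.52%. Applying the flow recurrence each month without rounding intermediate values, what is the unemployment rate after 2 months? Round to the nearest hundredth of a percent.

With a fixed labor force, u_{t+1} = u_t + s·(1−u_t) − f·u_t = u_t·(1−s−f) + s.
Here 1−s−f = 0.637 and s = 0.023.
u_1 = 0.095200 × 0.637 + 0.023 = 0.083642.
u_2 = 0.083642 × 0.637 + 0.023 = 0.076280.

Unemployment rate after two months ≈ 7.63%.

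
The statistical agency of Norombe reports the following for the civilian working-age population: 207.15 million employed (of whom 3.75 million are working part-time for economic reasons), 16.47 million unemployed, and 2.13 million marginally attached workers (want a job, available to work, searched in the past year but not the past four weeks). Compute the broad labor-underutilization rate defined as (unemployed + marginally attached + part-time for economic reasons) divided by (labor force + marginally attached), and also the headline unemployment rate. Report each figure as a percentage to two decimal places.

Broad underutilization rate ≈ 9.90%; headline unemployment rate ≈ 7.37%.

Labor force = 207.15 + 16.47 = 223.62 million.
Numerator = 16.47 + 2.13 + 3.75 = 22.35 million.
Denominator = 223.62 + 2.13 = 225.75 million.
Broad rate = 22.35 / 225.75 = 9.90%.
Headline unemployment rate = 16.47 / 223.62 = 7.37%.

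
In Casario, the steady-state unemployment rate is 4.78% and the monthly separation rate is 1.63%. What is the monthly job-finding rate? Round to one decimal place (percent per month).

From u* = s/(s+f): f = s·(1−u)/u.
f = 1.63 × (1 − 0.0478) / 0.0478 = 1.5521 / 0.0478 ≈ 32.5% per month.

Job-finding rate ≈ 32.5% per month.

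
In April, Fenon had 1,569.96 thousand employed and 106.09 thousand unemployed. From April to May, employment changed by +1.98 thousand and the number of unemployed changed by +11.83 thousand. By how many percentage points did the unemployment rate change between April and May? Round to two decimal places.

The unemployment rate changed by +0.65 percentage points.

April: labor force = 1,569.96 + 106.09 = 1,676.05; u = 106.09/1,676.05 = 6.33%.
May: labor force = 1,571.94 + 117.92 = 1,689.86; u = 117.92/1,689.86 = 6.98%.
Change = 6.98% − 6.33% = +0.65 pp.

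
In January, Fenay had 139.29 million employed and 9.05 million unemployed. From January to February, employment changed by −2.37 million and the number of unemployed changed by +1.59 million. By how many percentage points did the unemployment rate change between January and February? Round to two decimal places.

The unemployment rate changed by +1.11 percentage points.

January: labor force = 139.29 + 9.05 = 148.34; u = 9.05/148.34 = 6.10%.
February: labor force = 136.92 + 10.64 = 147.56; u = 10.64/147.56 = 7.21%.
Change = 7.21% − 6.10% = +1.11 pp.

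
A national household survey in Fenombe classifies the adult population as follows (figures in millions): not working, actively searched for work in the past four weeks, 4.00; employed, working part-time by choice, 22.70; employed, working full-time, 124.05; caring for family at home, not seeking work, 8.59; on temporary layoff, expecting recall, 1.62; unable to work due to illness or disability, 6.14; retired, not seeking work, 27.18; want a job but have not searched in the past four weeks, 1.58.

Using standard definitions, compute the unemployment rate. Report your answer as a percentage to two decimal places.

Unemployment rate ≈ 3.69%.

Employed = 22.70 + 124.05 = 146.75 million.
Unemployed = 4.00 + 1.62 = 5.62 million (jobless and actively searching, or on temporary layoff).
Labor force = 146.75 + 5.62 = 152.37 million.
Unemployment rate = 5.62 / 152.37 = 3.69%.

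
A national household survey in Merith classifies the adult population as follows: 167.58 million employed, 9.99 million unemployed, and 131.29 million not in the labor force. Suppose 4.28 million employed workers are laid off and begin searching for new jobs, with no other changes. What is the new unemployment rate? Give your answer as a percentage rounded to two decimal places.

Initially, labor force = 167.58 + 9.99 = 177.57 million, so u = 9.99/177.57 = 5.63%.
After the change, employed falls and unemployed rises by 4.28; labor force unchanged → E = 163.30, U = 14.27, labor force = 177.57 million.
New unemployment rate = 14.27 / 177.57 = 8.04%.

New unemployment rate ≈ 8.04%.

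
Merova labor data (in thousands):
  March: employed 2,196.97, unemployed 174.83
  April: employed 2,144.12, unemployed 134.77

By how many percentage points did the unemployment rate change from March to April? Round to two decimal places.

The unemployment rate changed by −1.46 percentage points.

March: labor force = 2,196.97 + 174.83 = 2,371.80; u = 174.83/2,371.80 = 7.37%.
April: labor force = 2,144.12 + 134.77 = 2,278.89; u = 134.77/2,278.89 = 5.91%.
Change = 5.91% − 7.37% = −1.46 pp.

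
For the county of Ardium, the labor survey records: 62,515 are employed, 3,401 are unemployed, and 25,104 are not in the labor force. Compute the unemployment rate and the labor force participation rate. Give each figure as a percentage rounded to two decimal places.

Labor force = employed + unemployed = 62,515 + 3,401 = 65,916.
Working-age population = 65,916 + 25,104 = 91,020.
Unemployment rate = 3,401 / 65,916 = 5.16%.
Labor force participation rate = 65,916 / 91,020 = 72.42%.

Unemployment rate ≈ 5.16%; labor force participation rate ≈ 72.42%.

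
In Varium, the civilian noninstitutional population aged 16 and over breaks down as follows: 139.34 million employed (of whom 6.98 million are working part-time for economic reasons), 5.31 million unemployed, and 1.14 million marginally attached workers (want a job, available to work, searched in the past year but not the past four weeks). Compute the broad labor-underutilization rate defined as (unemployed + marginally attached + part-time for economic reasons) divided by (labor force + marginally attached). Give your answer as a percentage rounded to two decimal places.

Broad underutilization rate ≈ 9.21%.

Labor force = 139.34 + 5.31 = 144.65 million.
Numerator = 5.31 + 1.14 + 6.98 = 13.43 million.
Denominator = 144.65 + 1.14 = 145.79 million.
Broad rate = 13.43 / 145.79 = 9.21%.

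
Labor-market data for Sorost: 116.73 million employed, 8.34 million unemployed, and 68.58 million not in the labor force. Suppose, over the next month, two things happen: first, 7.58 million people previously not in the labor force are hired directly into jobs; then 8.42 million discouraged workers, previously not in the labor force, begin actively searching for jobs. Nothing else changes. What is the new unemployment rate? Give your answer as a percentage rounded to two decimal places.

Initially, labor force = 116.73 + 8.34 = 125.07 million, so u = 8.34/125.07 = 6.67%.
After the first change, employed and labor force both rise by 7.58; unemployed unchanged → E = 124.31, U = 8.34, labor force = 132.65 million.
After the second change, unemployed and labor force both rise by 8.42 → E = 124.31, U = 16.76, labor force = 141.07 million.
New unemployment rate = 16.76 / 141.07 = 11.88%.

New unemployment rate ≈ 11.88%.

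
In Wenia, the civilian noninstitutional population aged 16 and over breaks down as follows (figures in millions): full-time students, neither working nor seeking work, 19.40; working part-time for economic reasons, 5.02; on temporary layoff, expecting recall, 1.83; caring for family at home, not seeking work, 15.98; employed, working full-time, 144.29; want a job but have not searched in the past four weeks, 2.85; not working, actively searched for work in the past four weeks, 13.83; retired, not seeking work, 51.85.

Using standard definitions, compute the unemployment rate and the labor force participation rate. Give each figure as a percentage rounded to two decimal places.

Unemployment rate ≈ 9.49%; labor force participation rate ≈ 64.68%.

Employed = 5.02 + 144.29 = 149.31 million (anyone who worked, including part-time for economic reasons, counts as employed).
Unemployed = 1.83 + 13.83 = 15.66 million (jobless and actively searching, or on temporary layoff).
Labor force = 149.31 + 15.66 = 164.97 million.
Not in labor force = 19.40 + 15.98 + 2.85 + 51.85 = 90.08 million (those not working and not actively searching are outside the labor force — including those who want a job but have given up searching).
Civilian working-age population = 164.97 + 90.08 = 255.05 million.
Unemployment rate = 15.66 / 164.97 = 9.49%.
Labor force participation rate = 164.97 / 255.05 = 64.68%.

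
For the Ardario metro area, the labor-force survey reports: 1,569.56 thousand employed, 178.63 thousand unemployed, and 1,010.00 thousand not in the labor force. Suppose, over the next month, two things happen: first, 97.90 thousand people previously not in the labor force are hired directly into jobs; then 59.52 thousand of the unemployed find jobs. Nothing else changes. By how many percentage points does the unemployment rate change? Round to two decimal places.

Initially, labor force = 1,569.56 + 178.63 = 1,748.19 thousand, so u = 178.63/1,748.19 = 10.22%.
After the first change, employed and labor force both rise by 97.90; unemployed unchanged → E = 1,667.46, U = 178.63, labor force = 1,846.09 thousand.
After the second change, unemployed falls and employed rises by 59.52; labor force unchanged → E = 1,726.98, U = 119.11, labor force = 1,846.09 thousand.
New unemployment rate = 119.11 / 1,846.09 = 6.45%.
Change = 6.45% − 10.22% = −3.77 percentage points.

The unemployment rate changes by −3.77 percentage points.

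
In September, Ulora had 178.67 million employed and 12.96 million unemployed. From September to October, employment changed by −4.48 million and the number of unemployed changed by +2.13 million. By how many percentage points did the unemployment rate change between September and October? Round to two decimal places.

September: labor force = 178.67 + 12.96 = 191.63; u = 12.96/191.63 = 6.76%.
October: labor force = 174.19 + 15.09 = 189.28; u = 15.09/189.28 = 7.97%.
Change = 7.97% − 6.76% = +1.21 pp.

The unemployment rate changed by +1.21 percentage points.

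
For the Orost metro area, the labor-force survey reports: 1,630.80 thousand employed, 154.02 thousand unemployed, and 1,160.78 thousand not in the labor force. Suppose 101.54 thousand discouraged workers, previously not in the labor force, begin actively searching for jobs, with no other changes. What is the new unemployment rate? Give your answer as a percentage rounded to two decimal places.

New unemployment rate ≈ 13.55%.

Initially, labor force = 1,630.80 + 154.02 = 1,784.82 thousand, so u = 154.02/1,784.82 = 8.63%.
After the change, unemployed and labor force both rise by 101.54 → E = 1,630.80, U = 255.56, labor force = 1,886.36 thousand.
New unemployment rate = 255.56 / 1,886.36 = 13.55%.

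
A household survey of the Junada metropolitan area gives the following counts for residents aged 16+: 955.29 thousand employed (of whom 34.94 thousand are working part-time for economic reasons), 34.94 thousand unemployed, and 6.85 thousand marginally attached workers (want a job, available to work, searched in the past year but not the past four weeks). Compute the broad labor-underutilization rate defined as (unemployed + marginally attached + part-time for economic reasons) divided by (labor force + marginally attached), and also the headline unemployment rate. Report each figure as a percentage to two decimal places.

Broad underutilization rate ≈ 7.70%; headline unemployment rate ≈ 3.53%.

Labor force = 955.29 + 34.94 = 990.23 thousand.
Numerator = 34.94 + 6.85 + 34.94 = 76.73 thousand.
Denominator = 990.23 + 6.85 = 997.08 thousand.
Broad rate = 76.73 / 997.08 = 7.70%.
Headline unemployment rate = 34.94 / 990.23 = 3.53%.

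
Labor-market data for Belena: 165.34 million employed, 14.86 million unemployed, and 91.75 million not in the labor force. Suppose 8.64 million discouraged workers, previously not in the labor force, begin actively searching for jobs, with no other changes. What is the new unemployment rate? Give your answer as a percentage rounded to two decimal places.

Initially, labor force = 165.34 + 14.86 = 180.20 million, so u = 14.86/180.20 = 8.25%.
After the change, unemployed and labor force both rise by 8.64 → E = 165.34, U = 23.50, labor force = 188.84 million.
New unemployment rate = 23.50 / 188.84 = 12.44%.

New unemployment rate ≈ 12.44%.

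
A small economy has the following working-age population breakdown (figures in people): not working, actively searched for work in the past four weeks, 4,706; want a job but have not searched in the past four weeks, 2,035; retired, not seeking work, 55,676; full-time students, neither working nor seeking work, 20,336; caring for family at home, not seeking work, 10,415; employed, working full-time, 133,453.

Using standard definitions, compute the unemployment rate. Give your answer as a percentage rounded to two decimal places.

Employed = 133,453.
Unemployed = 4,706.
Labor force = 133,453 + 4,706 = 138,159.
Unemployment rate = 4,706 / 138,159 = 3.41%.

Unemployment rate ≈ 3.41%.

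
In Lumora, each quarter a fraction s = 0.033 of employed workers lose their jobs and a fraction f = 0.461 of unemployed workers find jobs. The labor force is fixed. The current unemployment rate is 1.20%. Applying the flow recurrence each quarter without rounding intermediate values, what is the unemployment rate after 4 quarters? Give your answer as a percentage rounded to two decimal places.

Unemployment rate after four quarters ≈ 6.32%.

With a fixed labor force, u_{t+1} = u_t + s·(1−u_t) − f·u_t = u_t·(1−s−f) + s.
Here 1−s−f = 0.506 and s = 0.033.
u_1 = 0.012000 × 0.506 + 0.033 = 0.039072.
u_2 = 0.039072 × 0.506 + 0.033 = 0.052770.
u_3 = 0.052770 × 0.506 + 0.033 = 0.059702.
u_4 = 0.059702 × 0.506 + 0.033 = 0.063209.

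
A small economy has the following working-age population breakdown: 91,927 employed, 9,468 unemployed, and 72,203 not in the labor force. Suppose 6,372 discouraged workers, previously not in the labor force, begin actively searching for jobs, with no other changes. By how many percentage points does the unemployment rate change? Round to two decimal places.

The unemployment rate changes by +5.36 percentage points.

Initially, labor force = 91,927 + 9,468 = 101,395, so u = 9,468/101,395 = 9.34%.
After the change, unemployed and labor force both rise by 6,372 → E = 91,927, U = 15,840, labor force = 107,767.
New unemployment rate = 15,840 / 107,767 = 14.70%.
Change = 14.70% − 9.34% = +5.36 percentage points.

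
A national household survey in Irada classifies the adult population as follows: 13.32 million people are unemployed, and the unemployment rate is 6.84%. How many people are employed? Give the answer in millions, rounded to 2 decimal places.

About 181.42 million are employed.

Labor force = U / u = 13.32 / 0.0684 ≈ 194.74 million.
Employed = labor force − unemployed = 194.74 − 13.32 = 181.42 million.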